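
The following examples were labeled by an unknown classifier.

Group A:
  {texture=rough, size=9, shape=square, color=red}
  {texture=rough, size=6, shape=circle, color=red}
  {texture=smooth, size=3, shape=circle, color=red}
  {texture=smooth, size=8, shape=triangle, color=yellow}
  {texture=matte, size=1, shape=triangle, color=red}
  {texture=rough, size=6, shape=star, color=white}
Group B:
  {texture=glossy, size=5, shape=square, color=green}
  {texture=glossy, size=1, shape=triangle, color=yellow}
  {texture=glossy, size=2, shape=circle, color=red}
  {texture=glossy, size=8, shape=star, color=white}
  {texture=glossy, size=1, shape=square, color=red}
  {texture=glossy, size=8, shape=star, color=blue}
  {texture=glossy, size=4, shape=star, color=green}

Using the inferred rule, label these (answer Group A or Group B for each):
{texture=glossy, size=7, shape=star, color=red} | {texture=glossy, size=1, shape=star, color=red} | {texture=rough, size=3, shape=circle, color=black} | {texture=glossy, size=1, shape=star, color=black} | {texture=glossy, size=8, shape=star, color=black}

The simplest hypothesis consistent with all the labels is: texture is not glossy.
Group B: {texture=glossy, size=7, shape=star, color=red}, since texture is glossy.
Group B: {texture=glossy, size=1, shape=star, color=red}, since texture is glossy.
Group A: {texture=rough, size=3, shape=circle, color=black}, since texture is rough.
Group B: {texture=glossy, size=1, shape=star, color=black}, since texture is glossy.
Group B: {texture=glossy, size=8, shape=star, color=black}, since texture is glossy.

Group B, Group B, Group A, Group B, Group B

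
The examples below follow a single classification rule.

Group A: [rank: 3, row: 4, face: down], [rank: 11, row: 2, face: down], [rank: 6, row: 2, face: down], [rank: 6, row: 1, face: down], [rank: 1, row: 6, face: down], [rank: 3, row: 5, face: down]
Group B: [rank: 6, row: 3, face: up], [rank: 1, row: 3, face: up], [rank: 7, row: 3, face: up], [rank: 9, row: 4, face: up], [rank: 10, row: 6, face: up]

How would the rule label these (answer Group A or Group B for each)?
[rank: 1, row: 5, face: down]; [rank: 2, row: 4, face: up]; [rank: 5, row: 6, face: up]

One predicate separates the groups cleanly: face is down.

Group A, Group B, Group B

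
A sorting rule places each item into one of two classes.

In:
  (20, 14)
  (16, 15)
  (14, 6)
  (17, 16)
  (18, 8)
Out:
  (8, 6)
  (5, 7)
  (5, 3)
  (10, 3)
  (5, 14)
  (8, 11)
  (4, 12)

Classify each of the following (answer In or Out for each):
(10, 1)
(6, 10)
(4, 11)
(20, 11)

All 'In' examples share one property — sum ≥ 20 — and every 'Out' example lacks it.

Out, Out, Out, In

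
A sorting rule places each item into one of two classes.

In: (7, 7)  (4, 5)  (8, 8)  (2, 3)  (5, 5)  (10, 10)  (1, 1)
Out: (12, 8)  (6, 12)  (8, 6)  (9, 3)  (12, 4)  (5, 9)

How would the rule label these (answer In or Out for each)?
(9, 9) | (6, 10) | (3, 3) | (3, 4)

In, Out, In, In

The common property of the 'In' items is: |first − second| ≤ 1. No 'Out' item has it.
(9, 9) — |9−9| = 0, hence In.
(6, 10) — |6−10| = 4, hence Out.
(3, 3) — |3−3| = 0, hence In.
(3, 4) — |3−4| = 1, hence In.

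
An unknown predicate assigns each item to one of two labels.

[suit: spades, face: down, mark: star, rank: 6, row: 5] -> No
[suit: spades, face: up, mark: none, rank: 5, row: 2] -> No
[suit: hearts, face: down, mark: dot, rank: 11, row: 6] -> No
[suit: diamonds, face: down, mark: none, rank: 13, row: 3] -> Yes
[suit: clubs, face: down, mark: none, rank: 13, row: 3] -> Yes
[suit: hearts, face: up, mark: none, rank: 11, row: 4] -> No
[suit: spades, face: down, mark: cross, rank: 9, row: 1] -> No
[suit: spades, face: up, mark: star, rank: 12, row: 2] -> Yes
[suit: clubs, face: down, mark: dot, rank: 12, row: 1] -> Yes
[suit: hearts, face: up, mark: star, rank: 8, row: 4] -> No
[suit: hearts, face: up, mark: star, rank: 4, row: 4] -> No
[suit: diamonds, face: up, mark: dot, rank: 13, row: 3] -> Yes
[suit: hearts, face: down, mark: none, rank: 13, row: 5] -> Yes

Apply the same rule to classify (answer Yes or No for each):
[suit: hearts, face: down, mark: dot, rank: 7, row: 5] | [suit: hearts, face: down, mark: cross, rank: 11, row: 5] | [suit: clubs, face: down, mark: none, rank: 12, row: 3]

No, No, Yes

All 'Yes' examples share one property — rank ≥ 12 — and every 'No' example lacks it.
[suit: hearts, face: down, mark: dot, rank: 7, row: 5] — rank = 7, hence No. [suit: hearts, face: down, mark: cross, rank: 11, row: 5] — rank = 11, hence No. [suit: clubs, face: down, mark: none, rank: 12, row: 3] — rank = 12, hence Yes.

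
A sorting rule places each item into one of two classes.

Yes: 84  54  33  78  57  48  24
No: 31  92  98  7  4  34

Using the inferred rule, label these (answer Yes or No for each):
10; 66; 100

The simplest hypothesis consistent with all the labels is: multiple of 3.
10: No (10 = 3·3 + 1).
66: Yes (66 = 3·22).
100: No (100 = 3·33 + 1).

No, Yes, No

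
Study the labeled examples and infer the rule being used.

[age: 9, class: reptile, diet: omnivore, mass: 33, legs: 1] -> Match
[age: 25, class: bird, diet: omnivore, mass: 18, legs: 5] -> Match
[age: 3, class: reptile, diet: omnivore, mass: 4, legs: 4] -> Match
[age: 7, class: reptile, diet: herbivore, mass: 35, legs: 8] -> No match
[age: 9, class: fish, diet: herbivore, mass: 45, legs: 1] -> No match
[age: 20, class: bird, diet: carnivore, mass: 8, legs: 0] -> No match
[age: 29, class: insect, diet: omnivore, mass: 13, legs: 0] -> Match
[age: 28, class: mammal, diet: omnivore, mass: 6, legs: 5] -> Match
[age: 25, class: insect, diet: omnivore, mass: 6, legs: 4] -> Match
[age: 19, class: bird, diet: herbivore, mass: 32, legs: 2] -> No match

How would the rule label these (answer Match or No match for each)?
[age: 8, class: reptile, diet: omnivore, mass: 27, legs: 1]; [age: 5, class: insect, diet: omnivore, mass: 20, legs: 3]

Match, Match

Checking candidate rules against both groups, what survives is: diet is omnivore.
[age: 8, class: reptile, diet: omnivore, mass: 27, legs: 1] — diet is omnivore, hence Match.
[age: 5, class: insect, diet: omnivore, mass: 20, legs: 3] — diet is omnivore, hence Match.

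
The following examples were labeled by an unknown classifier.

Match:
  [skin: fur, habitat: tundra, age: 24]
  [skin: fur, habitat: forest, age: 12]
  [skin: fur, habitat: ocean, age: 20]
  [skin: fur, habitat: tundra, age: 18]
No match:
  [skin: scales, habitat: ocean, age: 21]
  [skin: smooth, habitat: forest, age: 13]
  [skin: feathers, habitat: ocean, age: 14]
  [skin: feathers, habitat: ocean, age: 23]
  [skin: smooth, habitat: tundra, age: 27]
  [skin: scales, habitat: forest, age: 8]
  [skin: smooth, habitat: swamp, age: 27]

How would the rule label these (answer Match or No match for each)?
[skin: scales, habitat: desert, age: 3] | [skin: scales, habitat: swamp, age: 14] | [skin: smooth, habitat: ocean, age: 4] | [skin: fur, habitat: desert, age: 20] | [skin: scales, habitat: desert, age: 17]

Checking candidate rules against both groups, what survives is: skin is fur.
[skin: scales, habitat: desert, age: 3]: No match (skin is scales). [skin: scales, habitat: swamp, age: 14]: No match (skin is scales). [skin: smooth, habitat: ocean, age: 4]: No match (skin is smooth). [skin: fur, habitat: desert, age: 20]: Match (skin is fur). [skin: scales, habitat: desert, age: 17]: No match (skin is scales).

No match, No match, No match, Match, No match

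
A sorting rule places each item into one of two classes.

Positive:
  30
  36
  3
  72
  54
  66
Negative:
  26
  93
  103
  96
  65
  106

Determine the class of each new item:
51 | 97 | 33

Positive, Negative, Positive

'Positive' ⟺ multiple of 3 AND at most 72.
51 → 51 = 3·17, 51 ≤ 72 → Positive.
97 → 97 = 3·32 + 1, 97 > 72 → Negative.
33 → 33 = 3·11, 33 ≤ 72 → Positive.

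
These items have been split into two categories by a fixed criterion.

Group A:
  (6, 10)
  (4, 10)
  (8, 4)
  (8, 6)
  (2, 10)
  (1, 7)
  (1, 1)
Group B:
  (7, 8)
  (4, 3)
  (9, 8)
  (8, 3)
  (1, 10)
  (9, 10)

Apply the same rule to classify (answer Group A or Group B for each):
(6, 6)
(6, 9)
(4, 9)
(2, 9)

Rule: sum is even. This holds for each 'Group A' example and fails for each 'Group B' one.

Group A, Group B, Group B, Group B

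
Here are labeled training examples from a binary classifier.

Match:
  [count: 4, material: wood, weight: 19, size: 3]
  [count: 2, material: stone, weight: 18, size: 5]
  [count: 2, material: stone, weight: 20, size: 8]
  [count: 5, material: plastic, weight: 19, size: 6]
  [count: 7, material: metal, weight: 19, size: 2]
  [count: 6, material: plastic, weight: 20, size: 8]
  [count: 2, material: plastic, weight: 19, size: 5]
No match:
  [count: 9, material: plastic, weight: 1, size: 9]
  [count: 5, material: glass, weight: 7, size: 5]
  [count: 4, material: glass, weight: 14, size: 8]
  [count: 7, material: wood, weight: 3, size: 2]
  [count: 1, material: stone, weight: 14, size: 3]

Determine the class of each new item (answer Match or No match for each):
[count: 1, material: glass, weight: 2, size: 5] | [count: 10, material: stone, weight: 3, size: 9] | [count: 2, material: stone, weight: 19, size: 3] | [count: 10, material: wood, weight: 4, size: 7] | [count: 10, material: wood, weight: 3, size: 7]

The simplest hypothesis consistent with all the labels is: weight ≥ 18.
[count: 1, material: glass, weight: 2, size: 5]: weight = 2, fails this test → No match. [count: 10, material: stone, weight: 3, size: 9]: weight = 3, fails this test → No match. [count: 2, material: stone, weight: 19, size: 3]: weight = 19, meets the rule → Match. [count: 10, material: wood, weight: 4, size: 7]: weight = 4, fails this test → No match. [count: 10, material: wood, weight: 3, size: 7]: weight = 3, fails this test → No match.

No match, No match, Match, No match, No match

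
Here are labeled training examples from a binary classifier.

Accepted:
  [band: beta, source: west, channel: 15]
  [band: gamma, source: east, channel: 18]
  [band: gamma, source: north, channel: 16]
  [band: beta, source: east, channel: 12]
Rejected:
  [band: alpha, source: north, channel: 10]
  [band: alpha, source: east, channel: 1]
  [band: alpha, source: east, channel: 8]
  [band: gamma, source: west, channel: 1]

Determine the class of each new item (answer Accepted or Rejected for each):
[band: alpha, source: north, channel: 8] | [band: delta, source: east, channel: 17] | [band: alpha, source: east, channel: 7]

All 'Accepted' examples share one property — channel ≥ 12 — and every 'Rejected' example lacks it.
[band: alpha, source: north, channel: 8] — channel = 8, hence Rejected.
[band: delta, source: east, channel: 17] — channel = 17, hence Accepted.
[band: alpha, source: east, channel: 7] — channel = 7, hence Rejected.

Rejected, Accepted, Rejected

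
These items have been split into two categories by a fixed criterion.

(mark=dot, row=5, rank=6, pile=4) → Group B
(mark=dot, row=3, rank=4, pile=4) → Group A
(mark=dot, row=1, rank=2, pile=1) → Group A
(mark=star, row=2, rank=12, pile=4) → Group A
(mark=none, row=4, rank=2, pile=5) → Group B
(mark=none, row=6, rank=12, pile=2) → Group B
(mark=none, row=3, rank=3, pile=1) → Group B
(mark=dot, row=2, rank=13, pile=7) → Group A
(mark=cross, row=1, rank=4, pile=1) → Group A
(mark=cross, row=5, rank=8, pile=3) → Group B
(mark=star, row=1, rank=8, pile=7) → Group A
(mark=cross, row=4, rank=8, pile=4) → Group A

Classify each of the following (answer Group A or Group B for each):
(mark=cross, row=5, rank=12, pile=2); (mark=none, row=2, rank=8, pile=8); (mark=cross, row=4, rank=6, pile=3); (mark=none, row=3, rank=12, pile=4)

The pattern is that an item is 'Group A' exactly when: mark is not none AND row ≤ 4.
(mark=cross, row=5, rank=12, pile=2) → mark is cross, row = 5 → Group B. (mark=none, row=2, rank=8, pile=8) → mark is none, row = 2 → Group B. (mark=cross, row=4, rank=6, pile=3) → mark is cross, row = 4 → Group A. (mark=none, row=3, rank=12, pile=4) → mark is none, row = 3 → Group B.

Group B, Group B, Group A, Group B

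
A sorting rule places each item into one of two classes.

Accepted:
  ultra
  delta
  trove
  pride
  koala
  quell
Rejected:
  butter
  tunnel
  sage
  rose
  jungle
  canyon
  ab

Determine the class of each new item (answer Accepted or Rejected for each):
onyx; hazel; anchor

Rejected, Accepted, Rejected

Every 'Accepted' example satisfies: odd length. None of the 'Rejected' examples do.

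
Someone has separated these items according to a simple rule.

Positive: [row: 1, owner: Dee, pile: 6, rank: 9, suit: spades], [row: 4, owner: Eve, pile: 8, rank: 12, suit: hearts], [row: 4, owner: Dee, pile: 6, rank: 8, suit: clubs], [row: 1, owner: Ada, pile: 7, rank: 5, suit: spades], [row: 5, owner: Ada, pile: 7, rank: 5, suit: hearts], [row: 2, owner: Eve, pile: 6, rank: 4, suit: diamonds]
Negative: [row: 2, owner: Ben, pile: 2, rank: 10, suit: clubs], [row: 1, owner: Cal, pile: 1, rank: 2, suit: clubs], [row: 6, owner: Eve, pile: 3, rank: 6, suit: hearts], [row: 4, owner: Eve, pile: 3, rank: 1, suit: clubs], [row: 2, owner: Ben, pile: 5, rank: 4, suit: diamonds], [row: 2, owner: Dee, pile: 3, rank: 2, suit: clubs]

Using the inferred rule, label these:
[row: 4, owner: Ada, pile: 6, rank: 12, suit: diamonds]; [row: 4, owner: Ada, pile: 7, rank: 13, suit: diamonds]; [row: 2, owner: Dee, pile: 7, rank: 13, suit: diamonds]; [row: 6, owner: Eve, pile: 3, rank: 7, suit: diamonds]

Positive, Positive, Positive, Negative

The rule appears to be: pile ≥ 6.
[row: 4, owner: Ada, pile: 6, rank: 12, suit: diamonds]: pile = 6, meets the rule → Positive.
[row: 4, owner: Ada, pile: 7, rank: 13, suit: diamonds]: pile = 7, meets the rule → Positive.
[row: 2, owner: Dee, pile: 7, rank: 13, suit: diamonds]: pile = 7, meets the rule → Positive.
[row: 6, owner: Eve, pile: 3, rank: 7, suit: diamonds]: pile = 3, fails this test → Negative.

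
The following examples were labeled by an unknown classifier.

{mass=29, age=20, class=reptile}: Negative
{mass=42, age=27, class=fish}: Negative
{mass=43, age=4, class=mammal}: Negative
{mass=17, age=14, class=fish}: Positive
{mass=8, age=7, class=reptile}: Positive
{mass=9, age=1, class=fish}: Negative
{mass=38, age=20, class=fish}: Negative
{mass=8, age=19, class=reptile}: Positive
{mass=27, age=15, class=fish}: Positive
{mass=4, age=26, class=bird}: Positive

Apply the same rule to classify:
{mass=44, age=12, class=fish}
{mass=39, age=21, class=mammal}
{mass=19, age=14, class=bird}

The common property of the 'Positive' items is: age ≥ 4 AND mass ≤ 27. No 'Negative' item has it.
{mass=44, age=12, class=fish} → age = 12, mass = 44 → Negative. {mass=39, age=21, class=mammal} → age = 21, mass = 39 → Negative. {mass=19, age=14, class=bird} → age = 14, mass = 19 → Positive.

Negative, Negative, Positive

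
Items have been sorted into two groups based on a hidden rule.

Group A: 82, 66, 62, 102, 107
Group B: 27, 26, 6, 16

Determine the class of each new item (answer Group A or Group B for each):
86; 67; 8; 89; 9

Group A, Group A, Group B, Group A, Group B

The simplest hypothesis consistent with all the labels is: at least 62.
86: 86 ≥ 62, satisfies this → Group A.
67: 67 ≥ 62, satisfies this → Group A.
8: 8 < 62, does not fit → Group B.
89: 89 ≥ 62, satisfies this → Group A.
9: 9 < 62, does not fit → Group B.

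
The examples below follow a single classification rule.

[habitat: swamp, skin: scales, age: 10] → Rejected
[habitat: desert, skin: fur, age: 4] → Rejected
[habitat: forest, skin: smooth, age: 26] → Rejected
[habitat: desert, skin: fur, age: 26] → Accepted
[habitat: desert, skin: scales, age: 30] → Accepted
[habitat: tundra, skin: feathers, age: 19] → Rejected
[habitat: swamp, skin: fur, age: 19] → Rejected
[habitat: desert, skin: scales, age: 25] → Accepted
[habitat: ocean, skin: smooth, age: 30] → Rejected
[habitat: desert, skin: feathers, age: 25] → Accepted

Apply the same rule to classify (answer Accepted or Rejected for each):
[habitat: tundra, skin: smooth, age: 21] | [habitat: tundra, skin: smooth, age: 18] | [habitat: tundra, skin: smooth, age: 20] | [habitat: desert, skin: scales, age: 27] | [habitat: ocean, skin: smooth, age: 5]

Rejected, Rejected, Rejected, Accepted, Rejected

All 'Accepted' examples share one property — habitat is desert AND age ≥ 10 — and every 'Rejected' example lacks it.
[habitat: tundra, skin: smooth, age: 21]: Rejected (habitat is tundra, age = 21). [habitat: tundra, skin: smooth, age: 18]: Rejected (habitat is tundra, age = 18). [habitat: tundra, skin: smooth, age: 20]: Rejected (habitat is tundra, age = 20). [habitat: desert, skin: scales, age: 27]: Accepted (habitat is desert, age = 27). [habitat: ocean, skin: smooth, age: 5]: Rejected (habitat is ocean, age = 5).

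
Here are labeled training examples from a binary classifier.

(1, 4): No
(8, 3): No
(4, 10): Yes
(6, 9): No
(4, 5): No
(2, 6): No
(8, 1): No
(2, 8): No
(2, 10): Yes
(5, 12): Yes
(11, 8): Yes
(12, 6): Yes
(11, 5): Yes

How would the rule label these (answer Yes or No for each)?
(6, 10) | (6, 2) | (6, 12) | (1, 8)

Every 'Yes' example satisfies: max ≥ 10. None of the 'No' examples do.

Yes, No, Yes, No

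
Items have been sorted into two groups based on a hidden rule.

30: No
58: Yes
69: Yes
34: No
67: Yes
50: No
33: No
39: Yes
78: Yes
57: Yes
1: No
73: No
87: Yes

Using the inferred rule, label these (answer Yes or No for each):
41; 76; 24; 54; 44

No, Yes, No, No, No

The common property of the 'Yes' items is: digit sum ≥ 11. No 'No' item has it.
41: No (digit sum 4+1 = 5). 76: Yes (digit sum 7+6 = 13). 24: No (digit sum 2+4 = 6). 54: No (digit sum 5+4 = 9). 44: No (digit sum 4+4 = 8).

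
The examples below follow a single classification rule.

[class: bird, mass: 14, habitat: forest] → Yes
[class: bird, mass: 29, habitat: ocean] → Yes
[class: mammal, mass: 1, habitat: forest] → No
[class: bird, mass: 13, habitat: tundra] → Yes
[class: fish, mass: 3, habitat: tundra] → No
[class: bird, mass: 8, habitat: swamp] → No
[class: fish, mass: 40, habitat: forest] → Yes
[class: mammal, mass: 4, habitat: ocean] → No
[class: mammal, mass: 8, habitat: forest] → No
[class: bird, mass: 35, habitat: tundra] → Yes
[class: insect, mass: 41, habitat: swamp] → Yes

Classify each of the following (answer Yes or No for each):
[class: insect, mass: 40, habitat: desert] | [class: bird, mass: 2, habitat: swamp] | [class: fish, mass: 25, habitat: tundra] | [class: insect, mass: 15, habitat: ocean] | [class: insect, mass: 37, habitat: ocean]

Yes, No, Yes, Yes, Yes

The simplest hypothesis consistent with all the labels is: mass ≥ 13.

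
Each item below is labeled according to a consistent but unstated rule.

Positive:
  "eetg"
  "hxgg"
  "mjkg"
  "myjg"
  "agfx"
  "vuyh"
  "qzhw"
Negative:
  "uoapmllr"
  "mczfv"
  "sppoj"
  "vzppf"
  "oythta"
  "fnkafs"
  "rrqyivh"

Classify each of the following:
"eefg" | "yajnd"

One predicate separates the groups cleanly: length 4.

Positive, Negative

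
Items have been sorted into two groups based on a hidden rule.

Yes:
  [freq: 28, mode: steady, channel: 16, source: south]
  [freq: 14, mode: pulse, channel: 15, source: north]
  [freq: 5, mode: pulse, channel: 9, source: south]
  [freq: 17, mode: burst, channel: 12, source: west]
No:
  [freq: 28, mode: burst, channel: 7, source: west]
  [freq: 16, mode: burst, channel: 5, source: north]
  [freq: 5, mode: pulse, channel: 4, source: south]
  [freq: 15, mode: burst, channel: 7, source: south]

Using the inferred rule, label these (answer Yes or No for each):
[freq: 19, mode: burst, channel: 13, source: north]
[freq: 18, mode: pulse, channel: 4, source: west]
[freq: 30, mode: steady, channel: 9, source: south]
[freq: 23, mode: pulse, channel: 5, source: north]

Yes, No, Yes, No

One predicate separates the groups cleanly: channel ≥ 9.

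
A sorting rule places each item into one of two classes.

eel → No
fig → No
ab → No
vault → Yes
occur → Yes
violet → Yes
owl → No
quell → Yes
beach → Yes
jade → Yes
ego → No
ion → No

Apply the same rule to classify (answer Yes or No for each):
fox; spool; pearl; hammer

No, Yes, Yes, Yes

The distinguishing property — length ≥ 4 — holds for all the 'Yes' cases and none of the 'No' cases.
fox → length 3 → No. spool → length 5 → Yes. pearl → length 5 → Yes. hammer → length 6 → Yes.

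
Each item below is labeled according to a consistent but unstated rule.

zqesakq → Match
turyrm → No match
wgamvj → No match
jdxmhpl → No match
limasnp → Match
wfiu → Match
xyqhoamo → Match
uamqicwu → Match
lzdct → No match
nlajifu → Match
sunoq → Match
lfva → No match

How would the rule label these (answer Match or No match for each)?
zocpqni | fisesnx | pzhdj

Match, Match, No match

Rule: has ≥ 2 vowels. This holds for each 'Match' example and fails for each 'No match' one.
zocpqni: 2 vowels — checks out, so Match.
fisesnx: 2 vowels — checks out, so Match.
pzhdj: 0 vowels — lacks this property, so No match.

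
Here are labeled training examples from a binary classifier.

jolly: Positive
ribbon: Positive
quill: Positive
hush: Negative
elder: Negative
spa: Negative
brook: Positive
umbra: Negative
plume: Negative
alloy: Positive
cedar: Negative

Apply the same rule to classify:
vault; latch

Negative, Negative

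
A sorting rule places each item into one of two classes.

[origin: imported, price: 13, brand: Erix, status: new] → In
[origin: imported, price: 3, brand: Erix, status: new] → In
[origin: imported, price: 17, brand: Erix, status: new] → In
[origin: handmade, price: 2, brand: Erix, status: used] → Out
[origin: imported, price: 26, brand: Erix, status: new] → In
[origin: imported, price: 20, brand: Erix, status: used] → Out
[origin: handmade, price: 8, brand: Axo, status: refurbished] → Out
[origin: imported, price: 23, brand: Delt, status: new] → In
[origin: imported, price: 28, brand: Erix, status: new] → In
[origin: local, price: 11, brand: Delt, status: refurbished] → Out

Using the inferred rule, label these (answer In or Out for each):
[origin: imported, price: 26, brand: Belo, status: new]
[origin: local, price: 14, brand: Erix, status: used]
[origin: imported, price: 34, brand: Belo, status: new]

In, Out, In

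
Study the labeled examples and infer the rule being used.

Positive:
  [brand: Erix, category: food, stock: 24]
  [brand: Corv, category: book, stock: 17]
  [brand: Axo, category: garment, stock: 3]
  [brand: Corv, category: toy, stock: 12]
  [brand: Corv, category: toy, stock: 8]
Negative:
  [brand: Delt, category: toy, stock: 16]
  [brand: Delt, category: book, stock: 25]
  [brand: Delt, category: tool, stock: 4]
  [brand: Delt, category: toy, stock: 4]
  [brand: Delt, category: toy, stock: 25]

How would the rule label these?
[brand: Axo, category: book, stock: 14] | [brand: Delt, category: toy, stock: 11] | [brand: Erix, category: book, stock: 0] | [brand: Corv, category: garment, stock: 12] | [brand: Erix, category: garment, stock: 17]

The classifier is using: brand is not Delt.

Positive, Negative, Positive, Positive, Positive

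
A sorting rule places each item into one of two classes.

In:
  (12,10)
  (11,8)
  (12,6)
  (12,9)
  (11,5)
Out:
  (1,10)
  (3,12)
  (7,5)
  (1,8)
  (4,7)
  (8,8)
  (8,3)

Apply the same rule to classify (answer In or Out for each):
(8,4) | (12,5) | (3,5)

The classifier is using: first ≥ 9.
(8,4): first 8 — does not pass, so Out. (12,5): first 12 — matches, so In. (3,5): first 3 — does not pass, so Out.

Out, In, Out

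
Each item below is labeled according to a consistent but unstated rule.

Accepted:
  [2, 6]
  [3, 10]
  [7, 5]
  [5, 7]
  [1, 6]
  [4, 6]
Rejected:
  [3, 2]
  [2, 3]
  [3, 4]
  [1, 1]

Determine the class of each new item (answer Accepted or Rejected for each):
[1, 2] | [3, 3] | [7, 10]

One predicate separates the groups cleanly: second ≥ 5.

Rejected, Rejected, Accepted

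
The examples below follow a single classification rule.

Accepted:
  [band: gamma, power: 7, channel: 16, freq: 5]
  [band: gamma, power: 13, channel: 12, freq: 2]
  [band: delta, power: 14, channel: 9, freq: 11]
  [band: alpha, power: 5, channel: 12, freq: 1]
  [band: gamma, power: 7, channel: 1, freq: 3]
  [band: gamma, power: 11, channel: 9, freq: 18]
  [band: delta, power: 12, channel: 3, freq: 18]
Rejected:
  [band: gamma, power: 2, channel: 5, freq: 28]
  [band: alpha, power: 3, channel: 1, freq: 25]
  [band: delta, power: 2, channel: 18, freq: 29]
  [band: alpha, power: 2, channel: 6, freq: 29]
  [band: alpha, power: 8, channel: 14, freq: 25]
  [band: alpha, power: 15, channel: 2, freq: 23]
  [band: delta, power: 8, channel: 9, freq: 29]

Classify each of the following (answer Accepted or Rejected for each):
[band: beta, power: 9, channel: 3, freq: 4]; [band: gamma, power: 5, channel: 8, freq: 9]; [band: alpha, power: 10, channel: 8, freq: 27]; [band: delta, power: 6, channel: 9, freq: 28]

The common property of the 'Accepted' items is: freq ≤ 18. No 'Rejected' item has it.
[band: beta, power: 9, channel: 3, freq: 4] — freq = 4, hence Accepted.
[band: gamma, power: 5, channel: 8, freq: 9] — freq = 9, hence Accepted.
[band: alpha, power: 10, channel: 8, freq: 27] — freq = 27, hence Rejected.
[band: delta, power: 6, channel: 9, freq: 28] — freq = 28, hence Rejected.

Accepted, Accepted, Rejected, Rejected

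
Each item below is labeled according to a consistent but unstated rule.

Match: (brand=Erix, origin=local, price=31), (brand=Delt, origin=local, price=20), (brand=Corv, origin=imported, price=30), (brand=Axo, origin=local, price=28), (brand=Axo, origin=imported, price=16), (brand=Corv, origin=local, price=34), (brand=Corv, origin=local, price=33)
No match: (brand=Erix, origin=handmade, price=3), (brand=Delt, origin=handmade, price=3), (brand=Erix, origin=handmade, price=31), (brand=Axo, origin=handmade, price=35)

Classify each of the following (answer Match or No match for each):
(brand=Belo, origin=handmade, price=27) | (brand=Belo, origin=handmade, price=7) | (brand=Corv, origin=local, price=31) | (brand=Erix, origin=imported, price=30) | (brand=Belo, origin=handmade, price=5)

A rule that fits every label: origin is not handmade — true of each 'Match' example, false of each 'No match' one.
(brand=Belo, origin=handmade, price=27): origin is handmade — does not satisfy this, so No match.
(brand=Belo, origin=handmade, price=7): origin is handmade — does not satisfy this, so No match.
(brand=Corv, origin=local, price=31): origin is local — passes, so Match.
(brand=Erix, origin=imported, price=30): origin is imported — passes, so Match.
(brand=Belo, origin=handmade, price=5): origin is handmade — does not satisfy this, so No match.

No match, No match, Match, Match, No match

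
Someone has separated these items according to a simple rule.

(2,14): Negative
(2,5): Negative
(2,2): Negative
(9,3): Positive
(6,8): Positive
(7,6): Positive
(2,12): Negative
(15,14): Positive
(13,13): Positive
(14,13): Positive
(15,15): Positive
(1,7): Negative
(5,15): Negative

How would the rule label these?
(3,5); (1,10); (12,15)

The common property of the 'Positive' items is: first ≥ 6. No 'Negative' item has it.
(3,5): first 3 — does not satisfy this, so Negative.
(1,10): first 1 — does not satisfy this, so Negative.
(12,15): first 12 — matches, so Positive.

Negative, Negative, Positive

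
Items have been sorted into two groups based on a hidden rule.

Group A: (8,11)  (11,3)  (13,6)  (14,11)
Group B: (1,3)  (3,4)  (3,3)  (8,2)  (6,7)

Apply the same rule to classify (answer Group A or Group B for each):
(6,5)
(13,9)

Group B, Group A

One predicate separates the groups cleanly: sum ≥ 14.
(6,5): 6+5 = 11, doesn't match → Group B.
(13,9): 13+9 = 22, satisfies this → Group A.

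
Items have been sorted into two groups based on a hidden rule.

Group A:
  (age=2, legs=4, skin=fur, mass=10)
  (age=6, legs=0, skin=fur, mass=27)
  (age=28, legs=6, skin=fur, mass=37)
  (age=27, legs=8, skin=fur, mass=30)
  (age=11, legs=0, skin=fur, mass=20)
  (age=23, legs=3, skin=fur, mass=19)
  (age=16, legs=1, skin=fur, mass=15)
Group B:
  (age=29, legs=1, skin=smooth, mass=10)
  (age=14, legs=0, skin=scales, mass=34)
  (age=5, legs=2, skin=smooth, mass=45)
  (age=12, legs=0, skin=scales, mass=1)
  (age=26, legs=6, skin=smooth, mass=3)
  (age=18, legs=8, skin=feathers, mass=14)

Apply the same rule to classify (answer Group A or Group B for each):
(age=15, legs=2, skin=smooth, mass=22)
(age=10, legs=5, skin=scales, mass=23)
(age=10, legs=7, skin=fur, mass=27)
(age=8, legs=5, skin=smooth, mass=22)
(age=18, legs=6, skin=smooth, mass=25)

A rule that fits every label: skin is fur — true of each 'Group A' example, false of each 'Group B' one.
(age=15, legs=2, skin=smooth, mass=22): skin is smooth — does not fit, so Group B.
(age=10, legs=5, skin=scales, mass=23): skin is scales — does not fit, so Group B.
(age=10, legs=7, skin=fur, mass=27): skin is fur — qualifies, so Group A.
(age=8, legs=5, skin=smooth, mass=22): skin is smooth — does not fit, so Group B.
(age=18, legs=6, skin=smooth, mass=25): skin is smooth — does not fit, so Group B.

Group B, Group B, Group A, Group B, Group B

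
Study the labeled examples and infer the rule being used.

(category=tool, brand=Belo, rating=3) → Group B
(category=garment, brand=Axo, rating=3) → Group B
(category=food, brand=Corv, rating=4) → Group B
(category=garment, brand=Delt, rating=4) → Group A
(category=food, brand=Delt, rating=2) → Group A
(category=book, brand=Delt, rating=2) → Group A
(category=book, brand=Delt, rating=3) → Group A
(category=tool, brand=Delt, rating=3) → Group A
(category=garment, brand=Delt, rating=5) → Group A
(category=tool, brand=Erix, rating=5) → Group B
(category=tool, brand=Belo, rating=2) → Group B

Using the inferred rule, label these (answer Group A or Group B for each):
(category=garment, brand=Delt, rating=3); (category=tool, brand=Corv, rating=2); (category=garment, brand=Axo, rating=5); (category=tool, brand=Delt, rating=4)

The common property of the 'Group A' items is: brand is Delt. No 'Group B' item has it.
(category=garment, brand=Delt, rating=3): brand is Delt — matches, so Group A.
(category=tool, brand=Corv, rating=2): brand is Corv — does not fit, so Group B.
(category=garment, brand=Axo, rating=5): brand is Axo — does not fit, so Group B.
(category=tool, brand=Delt, rating=4): brand is Delt — matches, so Group A.

Group A, Group B, Group B, Group A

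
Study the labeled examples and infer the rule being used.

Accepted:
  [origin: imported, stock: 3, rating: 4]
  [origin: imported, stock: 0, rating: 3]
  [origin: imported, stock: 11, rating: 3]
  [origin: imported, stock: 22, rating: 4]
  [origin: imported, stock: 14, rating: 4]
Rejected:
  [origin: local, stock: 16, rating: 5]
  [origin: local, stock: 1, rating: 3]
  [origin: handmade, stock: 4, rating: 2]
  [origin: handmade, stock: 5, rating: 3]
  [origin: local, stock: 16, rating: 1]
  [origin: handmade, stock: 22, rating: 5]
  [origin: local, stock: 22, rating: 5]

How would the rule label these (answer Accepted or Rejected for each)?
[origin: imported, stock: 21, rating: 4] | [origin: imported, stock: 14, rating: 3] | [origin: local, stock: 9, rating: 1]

Accepted, Accepted, Rejected

The distinguishing property — origin is imported — holds for all the 'Accepted' cases and none of the 'Rejected' cases.
[origin: imported, stock: 21, rating: 4]: origin is imported — satisfies this, so Accepted. [origin: imported, stock: 14, rating: 3]: origin is imported — satisfies this, so Accepted. [origin: local, stock: 9, rating: 1]: origin is local — doesn't qualify, so Rejected.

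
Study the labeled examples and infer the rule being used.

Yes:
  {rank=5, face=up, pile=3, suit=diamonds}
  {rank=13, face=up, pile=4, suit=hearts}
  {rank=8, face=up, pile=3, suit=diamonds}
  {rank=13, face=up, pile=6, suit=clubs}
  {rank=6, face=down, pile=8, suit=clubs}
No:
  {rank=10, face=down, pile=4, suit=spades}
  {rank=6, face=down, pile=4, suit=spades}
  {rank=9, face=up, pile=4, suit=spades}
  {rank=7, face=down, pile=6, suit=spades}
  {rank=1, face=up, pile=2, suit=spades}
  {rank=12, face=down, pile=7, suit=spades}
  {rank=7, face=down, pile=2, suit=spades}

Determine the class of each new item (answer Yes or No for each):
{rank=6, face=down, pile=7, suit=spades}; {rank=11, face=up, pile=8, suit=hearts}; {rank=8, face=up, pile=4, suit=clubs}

No, Yes, Yes

Every 'Yes' example satisfies: suit is not spades. None of the 'No' examples do.
No: {rank=6, face=down, pile=7, suit=spades}, since suit is spades.
Yes: {rank=11, face=up, pile=8, suit=hearts}, since suit is hearts.
Yes: {rank=8, face=up, pile=4, suit=clubs}, since suit is clubs.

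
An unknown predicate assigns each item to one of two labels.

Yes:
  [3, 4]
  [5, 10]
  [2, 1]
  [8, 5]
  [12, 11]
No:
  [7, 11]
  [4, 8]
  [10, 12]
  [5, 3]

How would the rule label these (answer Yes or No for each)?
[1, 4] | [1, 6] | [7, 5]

Yes, Yes, No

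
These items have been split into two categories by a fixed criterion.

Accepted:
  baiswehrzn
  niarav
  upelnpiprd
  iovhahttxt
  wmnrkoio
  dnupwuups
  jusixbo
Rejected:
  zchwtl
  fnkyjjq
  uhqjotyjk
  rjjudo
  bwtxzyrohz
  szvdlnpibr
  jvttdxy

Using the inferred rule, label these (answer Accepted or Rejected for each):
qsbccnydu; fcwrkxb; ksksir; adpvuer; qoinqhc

The rule appears to be: has ≥ 3 vowels.
Rejected: qsbccnydu, since 1 vowel. Rejected: fcwrkxb, since 0 vowels. Rejected: ksksir, since 1 vowel. Accepted: adpvuer, since 3 vowels. Rejected: qoinqhc, since 2 vowels.

Rejected, Rejected, Rejected, Accepted, Rejected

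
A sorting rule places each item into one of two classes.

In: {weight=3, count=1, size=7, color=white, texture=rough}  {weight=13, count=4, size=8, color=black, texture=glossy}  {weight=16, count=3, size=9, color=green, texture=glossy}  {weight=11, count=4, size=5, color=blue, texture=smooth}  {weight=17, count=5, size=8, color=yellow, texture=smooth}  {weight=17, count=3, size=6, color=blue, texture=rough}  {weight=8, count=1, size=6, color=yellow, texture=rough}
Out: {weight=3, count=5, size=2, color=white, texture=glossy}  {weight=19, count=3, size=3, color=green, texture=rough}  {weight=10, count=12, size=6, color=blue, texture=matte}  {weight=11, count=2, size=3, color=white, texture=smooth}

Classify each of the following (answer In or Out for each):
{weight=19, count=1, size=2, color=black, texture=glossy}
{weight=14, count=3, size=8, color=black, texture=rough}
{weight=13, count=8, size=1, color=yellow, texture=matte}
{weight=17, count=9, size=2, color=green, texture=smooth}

One predicate separates the groups cleanly: size ≥ 5 AND count ≤ 5.

Out, In, Out, Out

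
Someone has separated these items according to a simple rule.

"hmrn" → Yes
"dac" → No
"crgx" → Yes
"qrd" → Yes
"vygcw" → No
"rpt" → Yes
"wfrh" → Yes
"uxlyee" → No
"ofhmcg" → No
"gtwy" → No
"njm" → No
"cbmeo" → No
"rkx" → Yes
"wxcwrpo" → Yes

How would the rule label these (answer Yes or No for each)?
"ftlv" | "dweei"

No, No

All 'Yes' examples share one property — contains 'r' — and every 'No' example lacks it.
"ftlv" → no 'r' → No.
"dweei" → no 'r' → No.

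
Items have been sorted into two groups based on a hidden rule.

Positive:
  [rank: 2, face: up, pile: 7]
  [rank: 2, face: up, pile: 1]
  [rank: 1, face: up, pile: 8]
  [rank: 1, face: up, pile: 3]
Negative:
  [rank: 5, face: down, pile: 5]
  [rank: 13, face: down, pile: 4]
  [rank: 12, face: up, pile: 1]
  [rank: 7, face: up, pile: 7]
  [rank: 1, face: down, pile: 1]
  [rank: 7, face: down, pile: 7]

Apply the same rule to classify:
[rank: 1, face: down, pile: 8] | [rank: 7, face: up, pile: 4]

All 'Positive' examples share one property — face is up AND rank ≤ 2 — and every 'Negative' example lacks it.
Negative: [rank: 1, face: down, pile: 8], since face is down, rank = 1. Negative: [rank: 7, face: up, pile: 4], since face is up, rank = 7.

Negative, Negative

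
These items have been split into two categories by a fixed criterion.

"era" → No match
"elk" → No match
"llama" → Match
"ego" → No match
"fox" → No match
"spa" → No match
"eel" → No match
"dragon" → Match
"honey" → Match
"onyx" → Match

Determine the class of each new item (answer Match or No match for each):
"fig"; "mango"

No match, Match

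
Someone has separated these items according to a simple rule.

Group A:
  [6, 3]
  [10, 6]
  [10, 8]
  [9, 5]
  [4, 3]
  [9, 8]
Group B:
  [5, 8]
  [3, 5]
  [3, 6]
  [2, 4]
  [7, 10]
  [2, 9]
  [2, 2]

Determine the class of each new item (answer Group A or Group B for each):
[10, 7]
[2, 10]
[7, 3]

Group A, Group B, Group A

Checking candidate rules against both groups, what survives is: first > second.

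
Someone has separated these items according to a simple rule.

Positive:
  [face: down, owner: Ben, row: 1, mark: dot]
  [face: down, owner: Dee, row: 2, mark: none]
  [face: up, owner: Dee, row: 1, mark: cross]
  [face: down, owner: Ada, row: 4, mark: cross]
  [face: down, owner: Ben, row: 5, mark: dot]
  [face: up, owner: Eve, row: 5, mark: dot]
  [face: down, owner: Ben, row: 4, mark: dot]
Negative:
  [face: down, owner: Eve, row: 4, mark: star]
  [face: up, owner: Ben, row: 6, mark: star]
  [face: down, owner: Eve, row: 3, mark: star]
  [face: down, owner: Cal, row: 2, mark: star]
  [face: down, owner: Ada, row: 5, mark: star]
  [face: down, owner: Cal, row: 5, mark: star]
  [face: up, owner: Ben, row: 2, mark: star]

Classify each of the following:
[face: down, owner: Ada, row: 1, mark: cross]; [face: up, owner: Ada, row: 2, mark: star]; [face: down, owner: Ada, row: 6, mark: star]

Positive, Negative, Negative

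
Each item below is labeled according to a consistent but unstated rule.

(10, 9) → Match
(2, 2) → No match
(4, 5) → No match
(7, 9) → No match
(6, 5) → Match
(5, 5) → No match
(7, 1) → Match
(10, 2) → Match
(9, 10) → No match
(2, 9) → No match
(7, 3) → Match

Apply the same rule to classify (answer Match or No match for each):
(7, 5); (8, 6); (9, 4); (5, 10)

Match, Match, Match, No match

'Match' ⟺ first > second.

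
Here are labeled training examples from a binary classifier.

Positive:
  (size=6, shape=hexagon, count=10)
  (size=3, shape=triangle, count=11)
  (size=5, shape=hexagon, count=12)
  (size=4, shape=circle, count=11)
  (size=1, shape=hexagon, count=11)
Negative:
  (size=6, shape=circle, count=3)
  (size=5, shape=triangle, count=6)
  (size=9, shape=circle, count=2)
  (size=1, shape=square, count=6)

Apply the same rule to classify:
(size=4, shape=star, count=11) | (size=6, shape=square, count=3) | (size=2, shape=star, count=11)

Every 'Positive' example satisfies: count ≥ 10. None of the 'Negative' examples do.
(size=4, shape=star, count=11): count = 11, qualifies → Positive.
(size=6, shape=square, count=3): count = 3, fails the rule → Negative.
(size=2, shape=star, count=11): count = 11, qualifies → Positive.

Positive, Negative, Positive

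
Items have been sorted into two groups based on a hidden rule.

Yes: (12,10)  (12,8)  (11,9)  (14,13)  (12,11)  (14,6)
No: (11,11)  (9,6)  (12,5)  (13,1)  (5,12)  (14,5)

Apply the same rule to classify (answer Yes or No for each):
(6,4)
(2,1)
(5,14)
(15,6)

Every 'Yes' example satisfies: first > second AND sum ≥ 20. None of the 'No' examples do.

No, No, No, Yes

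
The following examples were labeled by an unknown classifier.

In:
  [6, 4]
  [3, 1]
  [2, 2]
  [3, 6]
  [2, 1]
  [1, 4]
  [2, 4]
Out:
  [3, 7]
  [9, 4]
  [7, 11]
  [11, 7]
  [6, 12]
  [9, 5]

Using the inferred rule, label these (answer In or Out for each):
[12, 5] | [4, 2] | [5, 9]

Out, In, Out

The distinguishing property — max ≤ 6 — holds for all the 'In' cases and none of the 'Out' cases.
[12, 5]: Out (max 12). [4, 2]: In (max 4). [5, 9]: Out (max 9).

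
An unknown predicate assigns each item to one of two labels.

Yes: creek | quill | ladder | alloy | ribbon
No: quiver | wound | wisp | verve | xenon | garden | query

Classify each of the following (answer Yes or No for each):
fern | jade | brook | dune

No, No, Yes, No

Rule: has a double letter. This holds for each 'Yes' example and fails for each 'No' one.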